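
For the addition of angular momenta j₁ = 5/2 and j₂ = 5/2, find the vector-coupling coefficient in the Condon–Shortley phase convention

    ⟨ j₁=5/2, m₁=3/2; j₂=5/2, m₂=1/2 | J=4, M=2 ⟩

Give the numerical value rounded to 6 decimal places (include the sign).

+0.422577  (= +√(5/28))

√[9·1!4!4!/10! · 4!1!3!2!6!2!] = √(20736/35)
  +(−1)^0/∏(0,1,1,3,3,1)! = 1/36  (running 1/36)
  +(−1)^1/∏(1,0,0,2,4,2)! = -1/96  (running 5/288)
⟨..|..⟩ = √(20736/35)·(5/288) = +0.422577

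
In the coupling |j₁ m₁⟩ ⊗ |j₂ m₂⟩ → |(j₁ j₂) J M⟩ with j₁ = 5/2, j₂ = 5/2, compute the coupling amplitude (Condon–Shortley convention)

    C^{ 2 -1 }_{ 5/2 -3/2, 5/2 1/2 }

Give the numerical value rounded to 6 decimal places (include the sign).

√[5·3!2!2!/8! · 1!4!3!2!1!3!] = √(36/7)
  +(−1)^2/∏(2,1,2,1,0,1)! = 1/4  (running 1/4)
  +(−1)^3/∏(3,0,1,0,1,2)! = -1/12  (running 1/6)
⟨..|..⟩ = √(36/7)·(1/6) = +0.377964

+√(1/7) ≈ +0.377964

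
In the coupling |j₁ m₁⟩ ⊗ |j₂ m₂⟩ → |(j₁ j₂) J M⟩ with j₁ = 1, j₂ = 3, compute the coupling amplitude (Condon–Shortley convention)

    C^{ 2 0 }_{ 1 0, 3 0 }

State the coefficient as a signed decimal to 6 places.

triangle: 2!*0!*4!/7! = 48/5040
(j±m)!: 1!*1!*3!*3!*2!*2! = 144
prefactor² = (2J+1)*Δ*N² = 48/7
  k=1: −1/(1!*1!*0!*2!*0!*2!) = -1/4
Σ = -1/4  ⇒  CG² = 48/7*(-1/4)² = 3/7
CG = −√(3/7) = -0.654654

−√(3/7) = -0.654654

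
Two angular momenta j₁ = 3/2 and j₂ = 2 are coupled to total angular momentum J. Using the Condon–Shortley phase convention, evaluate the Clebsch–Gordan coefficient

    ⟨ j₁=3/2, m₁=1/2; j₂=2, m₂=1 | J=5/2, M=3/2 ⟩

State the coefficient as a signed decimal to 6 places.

-0.169031

j₁+j₂−J=1  J+j₁−j₂=2  J−j₁+j₂=3  j₁+j₂+J+1=7
(j₁±m₁, j₂±m₂, J±M) = (2,1,3,1,4,1)
P² = 144/35
sum k=0..1:
  [0] +1/6 = 1/6
  [1] −1/4 = -1/4
S = -1/12
C² = P²·S² = 1/35 ; C = -0.169031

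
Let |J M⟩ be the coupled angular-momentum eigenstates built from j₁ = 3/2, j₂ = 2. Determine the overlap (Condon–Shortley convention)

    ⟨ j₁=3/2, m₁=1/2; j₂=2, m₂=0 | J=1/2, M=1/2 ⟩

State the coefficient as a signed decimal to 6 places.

j₁+j₂−J=3  J+j₁−j₂=0  J−j₁+j₂=1  j₁+j₂+J+1=5
(j₁±m₁, j₂±m₂, J±M) = (2,1,2,2,1,0)
P² = 4/5
sum k=1..1:
  [1] −1/2 = -1/2
S = -1/2
C² = P²·S² = 1/5 ; C = -0.447214

-0.447214  (= −√(1/5))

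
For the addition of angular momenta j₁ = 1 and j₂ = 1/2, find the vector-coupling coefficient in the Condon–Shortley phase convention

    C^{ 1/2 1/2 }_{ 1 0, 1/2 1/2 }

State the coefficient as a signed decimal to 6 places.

triangle: 1!×1!×0!/3! = 1/6
(j±m)!: 1!×1!×1!×0!×1!×0! = 1
prefactor² = (2J+1)×Δ×N² = 1/3
  k=1: −1/(1!×0!×0!×0!×1!×0!) = -1
Σ = -1  ⇒  CG² = 1/3×(-1)² = 1/3
CG = −√(1/3) = -0.577350

-0.577350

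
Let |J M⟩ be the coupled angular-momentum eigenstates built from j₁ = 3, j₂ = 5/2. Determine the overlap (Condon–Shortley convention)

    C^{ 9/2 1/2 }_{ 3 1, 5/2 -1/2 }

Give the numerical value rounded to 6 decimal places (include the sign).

triangle: 1!×5!×4!/11! = 2880/39916800
(j±m)!: 4!×2!×2!×3!×5!×4! = 1658880
prefactor² = (2J+1)×Δ×N² = 92160/77
  k=0: +1/(0!×1!×2!×2!×3!×2!) = 1/48
  k=1: −1/(1!×0!×1!×1!×4!×3!) = -1/144
Σ = 1/72  ⇒  CG² = 92160/77×1/72² = 160/693
CG = +√(160/693) = +0.480500

+√(160/693) ≈ +0.480500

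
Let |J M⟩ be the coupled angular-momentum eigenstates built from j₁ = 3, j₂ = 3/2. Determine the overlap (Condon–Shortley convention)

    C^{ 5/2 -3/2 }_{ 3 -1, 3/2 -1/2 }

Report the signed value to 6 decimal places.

j₁+j₂−J=2  J+j₁−j₂=4  J−j₁+j₂=1  j₁+j₂+J+1=8
(j₁±m₁, j₂±m₂, J±M) = (2,4,1,2,1,4)
P² = 576/35
sum k=0..1:
  [0] +1/48 = 1/48
  [1] −1/6 = -1/6
S = -7/48
C² = P²·S² = 7/20 ; C = -0.591608

-0.591608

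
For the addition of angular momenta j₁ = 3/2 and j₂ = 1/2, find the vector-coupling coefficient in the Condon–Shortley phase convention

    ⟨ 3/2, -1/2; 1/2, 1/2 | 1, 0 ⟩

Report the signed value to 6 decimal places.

-0.707107

j₁+j₂−J=1  J+j₁−j₂=2  J−j₁+j₂=0  j₁+j₂+J+1=4
(j₁±m₁, j₂±m₂, J±M) = (1,2,1,0,1,1)
P² = 1/2
sum k=1..1:
  [1] −1/1 = -1
S = -1
C² = P²·S² = 1/2 ; C = -0.707107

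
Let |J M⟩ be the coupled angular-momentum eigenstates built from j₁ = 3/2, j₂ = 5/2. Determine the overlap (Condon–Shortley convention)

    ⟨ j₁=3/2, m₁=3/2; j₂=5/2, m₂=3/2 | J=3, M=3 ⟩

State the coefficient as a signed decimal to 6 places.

triangle: 1!·2!·4!/8! = 48/40320
(j±m)!: 3!·0!·4!·1!·6!·0! = 103680
prefactor² = (2J+1)·Δ·N² = 864
  k=0: +1/(0!·1!·0!·4!·2!·0!) = 1/48
Σ = 1/48  ⇒  CG² = 864·1/48² = 3/8
CG = +√(3/8) = +0.612372

+0.612372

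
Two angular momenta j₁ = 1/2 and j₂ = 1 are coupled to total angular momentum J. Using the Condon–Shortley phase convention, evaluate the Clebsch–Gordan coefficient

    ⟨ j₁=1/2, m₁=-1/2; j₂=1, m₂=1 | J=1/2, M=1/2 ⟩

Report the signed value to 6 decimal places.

−√(2/3) = -0.816497

j₁+j₂−J=1  J+j₁−j₂=0  J−j₁+j₂=1  j₁+j₂+J+1=3
(j₁±m₁, j₂±m₂, J±M) = (0,1,2,0,1,0)
P² = 2/3
sum k=1..1:
  [1] −1/1 = -1
S = -1
C² = P²·S² = 2/3 ; C = -0.816497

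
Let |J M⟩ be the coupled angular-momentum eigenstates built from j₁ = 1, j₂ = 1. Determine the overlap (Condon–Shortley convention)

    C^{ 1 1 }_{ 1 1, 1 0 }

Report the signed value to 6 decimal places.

√[3·1!1!1!/4! · 2!0!1!1!2!0!] = √(1/2)
  +(−1)^0/∏(0,1,0,1,1,0)! = 1  (running 1)
⟨..|..⟩ = √(1/2)·(1) = +0.707107

+√(1/2) = +0.707107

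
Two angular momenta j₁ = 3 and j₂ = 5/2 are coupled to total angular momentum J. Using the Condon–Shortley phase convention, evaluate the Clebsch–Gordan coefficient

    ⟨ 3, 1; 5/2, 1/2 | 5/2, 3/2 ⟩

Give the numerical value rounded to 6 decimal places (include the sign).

√[6·3!3!2!/9! · 4!2!3!2!4!1!] = √(576/35)
  +(−1)^1/∏(1,2,1,2,2,0)! = -1/8  (running -1/8)
  +(−1)^2/∏(2,1,0,1,3,1)! = 1/12  (running -1/24)
⟨..|..⟩ = √(576/35)·(-1/24) = -0.169031

−√(1/35) = -0.169031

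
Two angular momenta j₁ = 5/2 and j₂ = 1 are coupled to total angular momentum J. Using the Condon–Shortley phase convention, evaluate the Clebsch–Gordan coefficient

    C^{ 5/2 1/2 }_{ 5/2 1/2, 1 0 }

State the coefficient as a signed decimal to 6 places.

+0.169031  (= +√(1/35))

√[6·1!4!1!/7! · 3!2!1!1!3!2!] = √(144/35)
  +(−1)^0/∏(0,1,2,1,2,0)! = 1/4  (running 1/4)
  +(−1)^1/∏(1,0,1,0,3,1)! = -1/6  (running 1/12)
⟨..|..⟩ = √(144/35)·(1/12) = +0.169031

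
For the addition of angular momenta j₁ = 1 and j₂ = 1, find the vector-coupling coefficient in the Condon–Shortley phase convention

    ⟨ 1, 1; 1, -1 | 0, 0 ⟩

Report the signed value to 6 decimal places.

+0.577350

√[1·2!0!0!/3! · 2!0!0!2!0!0!] = √(4/3)
  +(−1)^0/∏(0,2,0,0,0,0)! = 1/2  (running 1/2)
⟨..|..⟩ = √(4/3)·(1/2) = +0.577350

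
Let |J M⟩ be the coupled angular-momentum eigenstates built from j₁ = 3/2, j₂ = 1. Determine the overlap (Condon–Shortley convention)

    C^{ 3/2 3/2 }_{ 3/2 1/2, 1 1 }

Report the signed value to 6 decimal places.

−√(2/5) = -0.632456

j₁+j₂−J=1  J+j₁−j₂=2  J−j₁+j₂=1  j₁+j₂+J+1=5
(j₁±m₁, j₂±m₂, J±M) = (2,1,2,0,3,0)
P² = 8/5
sum k=1..1:
  [1] −1/2 = -1/2
S = -1/2
C² = P²·S² = 2/5 ; C = -0.632456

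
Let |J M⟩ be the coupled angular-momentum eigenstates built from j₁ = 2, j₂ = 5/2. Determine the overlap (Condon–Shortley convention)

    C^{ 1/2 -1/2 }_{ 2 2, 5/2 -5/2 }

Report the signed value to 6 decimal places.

+0.577350

triangle: 4!·0!·1!/6! = 24/720
(j±m)!: 4!·0!·0!·5!·0!·1! = 2880
prefactor² = (2J+1)·Δ·N² = 192
  k=0: +1/(0!·4!·0!·0!·0!·1!) = 1/24
Σ = 1/24  ⇒  CG² = 192·1/24² = 1/3
CG = +√(1/3) = +0.577350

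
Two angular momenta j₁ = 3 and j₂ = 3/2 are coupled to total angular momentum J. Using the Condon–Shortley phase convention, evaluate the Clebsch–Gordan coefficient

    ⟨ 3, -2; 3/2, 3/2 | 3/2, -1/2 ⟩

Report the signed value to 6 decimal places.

-0.534522

j₁+j₂−J=3  J+j₁−j₂=3  J−j₁+j₂=0  j₁+j₂+J+1=7
(j₁±m₁, j₂±m₂, J±M) = (1,5,3,0,1,2)
P² = 288/7
sum k=3..3:
  [3] −1/12 = -1/12
S = -1/12
C² = P²·S² = 2/7 ; C = -0.534522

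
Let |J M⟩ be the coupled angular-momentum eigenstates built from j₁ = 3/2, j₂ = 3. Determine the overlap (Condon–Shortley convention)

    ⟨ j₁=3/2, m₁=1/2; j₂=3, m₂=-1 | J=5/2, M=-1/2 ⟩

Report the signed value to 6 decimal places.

j₁+j₂−J=2  J+j₁−j₂=1  J−j₁+j₂=4  j₁+j₂+J+1=8
(j₁±m₁, j₂±m₂, J±M) = (2,1,2,4,2,3)
P² = 288/35
sum k=0..1:
  [0] +1/8 = 1/8
  [1] −1/6 = -1/6
S = -1/24
C² = P²·S² = 1/70 ; C = -0.119523

-0.119523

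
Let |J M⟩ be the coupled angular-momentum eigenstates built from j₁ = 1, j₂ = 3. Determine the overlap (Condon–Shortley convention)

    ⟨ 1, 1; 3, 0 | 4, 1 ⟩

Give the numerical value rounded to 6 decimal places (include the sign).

+√(5/14) = +0.597614

√[9·0!2!6!/9! · 2!0!3!3!5!3!] = √(12960/7)
  +(−1)^0/∏(0,0,0,3,2,3)! = 1/72  (running 1/72)
⟨..|..⟩ = √(12960/7)·(1/72) = +0.597614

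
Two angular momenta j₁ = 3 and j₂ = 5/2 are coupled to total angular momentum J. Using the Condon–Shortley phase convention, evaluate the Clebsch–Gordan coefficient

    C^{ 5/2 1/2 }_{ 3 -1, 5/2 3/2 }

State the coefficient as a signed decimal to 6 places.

triangle: 3!×3!×2!/9! = 72/362880
(j±m)!: 2!×4!×4!×1!×3!×2! = 13824
prefactor² = (2J+1)×Δ×N² = 576/35
  k=2: +1/(2!×1!×2!×2!×1!×0!) = 1/8
  k=3: −1/(3!×0!×1!×1!×2!×1!) = -1/12
Σ = 1/24  ⇒  CG² = 576/35×1/24² = 1/35
CG = +√(1/35) = +0.169031

+0.169031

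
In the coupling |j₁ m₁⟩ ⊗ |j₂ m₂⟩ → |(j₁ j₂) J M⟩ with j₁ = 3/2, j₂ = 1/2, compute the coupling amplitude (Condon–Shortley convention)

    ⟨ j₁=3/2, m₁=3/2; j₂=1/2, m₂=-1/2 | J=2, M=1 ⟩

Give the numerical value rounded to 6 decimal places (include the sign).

√[5·0!3!1!/5! · 3!0!0!1!3!1!] = √(9)
  +(−1)^0/∏(0,0,0,0,3,1)! = 1/6  (running 1/6)
⟨..|..⟩ = √(9)·(1/6) = +0.500000

+0.500000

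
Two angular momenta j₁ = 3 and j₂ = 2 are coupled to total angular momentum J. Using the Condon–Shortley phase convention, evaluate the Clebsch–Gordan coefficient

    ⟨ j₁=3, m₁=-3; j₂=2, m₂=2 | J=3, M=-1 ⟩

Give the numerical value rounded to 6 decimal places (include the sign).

+√(1/6) = +0.408248

j₁+j₂−J=2  J+j₁−j₂=4  J−j₁+j₂=2  j₁+j₂+J+1=9
(j₁±m₁, j₂±m₂, J±M) = (0,6,4,0,2,4)
P² = 1536
sum k=2..2:
  [2] +1/96 = 1/96
S = 1/96
C² = P²·S² = 1/6 ; C = +0.408248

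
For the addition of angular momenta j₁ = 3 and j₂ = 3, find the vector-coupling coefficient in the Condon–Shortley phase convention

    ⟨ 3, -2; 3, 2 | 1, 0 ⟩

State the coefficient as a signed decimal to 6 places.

√[3·5!1!1!/8! · 1!5!5!1!1!1!] = √(900/7)
  +(−1)^4/∏(4,1,1,1,0,0)! = 1/24  (running 1/24)
  +(−1)^5/∏(5,0,0,0,1,1)! = -1/120  (running 1/30)
⟨..|..⟩ = √(900/7)·(1/30) = +0.377964

+0.377964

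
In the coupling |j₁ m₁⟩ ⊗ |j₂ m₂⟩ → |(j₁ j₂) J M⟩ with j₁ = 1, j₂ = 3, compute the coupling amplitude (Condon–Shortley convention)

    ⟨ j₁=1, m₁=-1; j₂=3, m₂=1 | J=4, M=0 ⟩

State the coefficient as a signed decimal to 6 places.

+0.462910  (= +√(3/14))

√[9·0!2!6!/9! · 0!2!4!2!4!4!] = √(13824/7)
  +(−1)^0/∏(0,0,2,4,0,2)! = 1/96  (running 1/96)
⟨..|..⟩ = √(13824/7)·(1/96) = +0.462910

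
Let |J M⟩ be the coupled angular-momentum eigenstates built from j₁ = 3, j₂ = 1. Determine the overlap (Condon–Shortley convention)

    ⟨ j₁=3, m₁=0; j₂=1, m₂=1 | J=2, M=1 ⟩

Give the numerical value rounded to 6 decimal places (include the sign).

+√(1/7) = +0.377964

triangle: 2!×4!×0!/7! = 48/5040
(j±m)!: 3!×3!×2!×0!×3!×1! = 432
prefactor² = (2J+1)×Δ×N² = 144/7
  k=2: +1/(2!×0!×1!×0!×3!×0!) = 1/12
Σ = 1/12  ⇒  CG² = 144/7×1/12² = 1/7
CG = +√(1/7) = +0.377964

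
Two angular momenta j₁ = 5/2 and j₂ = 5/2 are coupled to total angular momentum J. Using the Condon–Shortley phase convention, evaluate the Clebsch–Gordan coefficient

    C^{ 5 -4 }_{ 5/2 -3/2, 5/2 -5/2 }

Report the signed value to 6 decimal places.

j₁+j₂−J=0  J+j₁−j₂=5  J−j₁+j₂=5  j₁+j₂+J+1=11
(j₁±m₁, j₂±m₂, J±M) = (1,4,0,5,1,9)
P² = 4147200
sum k=0..0:
  [0] +1/2880 = 1/2880
S = 1/2880
C² = P²·S² = 1/2 ; C = +0.707107

+0.707107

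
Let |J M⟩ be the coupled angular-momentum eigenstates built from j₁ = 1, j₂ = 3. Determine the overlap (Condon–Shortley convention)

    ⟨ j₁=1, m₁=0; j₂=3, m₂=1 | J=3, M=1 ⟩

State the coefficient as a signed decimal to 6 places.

−√(1/12) ≈ -0.288675

√[7·1!1!5!/8! · 1!1!4!2!4!2!] = √(48)
  +(−1)^0/∏(0,1,1,4,0,1)! = 1/24  (running 1/24)
  +(−1)^1/∏(1,0,0,3,1,2)! = -1/12  (running -1/24)
⟨..|..⟩ = √(48)·(-1/24) = -0.288675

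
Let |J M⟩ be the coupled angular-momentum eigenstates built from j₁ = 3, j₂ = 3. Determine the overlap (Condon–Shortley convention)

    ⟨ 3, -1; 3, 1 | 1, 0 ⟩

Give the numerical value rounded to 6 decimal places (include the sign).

−√(1/28) ≈ -0.188982

√[3·5!1!1!/8! · 2!4!4!2!1!1!] = √(144/7)
  +(−1)^3/∏(3,2,1,1,0,0)! = -1/12  (running -1/12)
  +(−1)^4/∏(4,1,0,0,1,1)! = 1/24  (running -1/24)
⟨..|..⟩ = √(144/7)·(-1/24) = -0.188982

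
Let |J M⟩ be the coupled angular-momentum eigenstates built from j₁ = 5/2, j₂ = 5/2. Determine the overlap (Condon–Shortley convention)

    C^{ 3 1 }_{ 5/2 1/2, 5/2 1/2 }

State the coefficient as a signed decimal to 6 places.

triangle: 2!×3!×3!/9! = 72/362880
(j±m)!: 3!×2!×3!×2!×4!×2! = 6912
prefactor² = (2J+1)×Δ×N² = 48/5
  k=0: +1/(0!×2!×2!×3!×1!×0!) = 1/24
  k=1: −1/(1!×1!×1!×2!×2!×1!) = -1/4
  k=2: +1/(2!×0!×0!×1!×3!×2!) = 1/24
Σ = -1/6  ⇒  CG² = 48/5×(-1/6)² = 4/15
CG = −√(4/15) = -0.516398

-0.516398  (= −√(4/15))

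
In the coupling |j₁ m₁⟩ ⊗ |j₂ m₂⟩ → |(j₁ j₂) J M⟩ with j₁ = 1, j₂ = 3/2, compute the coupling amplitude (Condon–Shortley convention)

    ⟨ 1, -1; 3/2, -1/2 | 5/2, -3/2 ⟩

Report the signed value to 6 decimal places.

+0.774597

triangle: 0!*2!*3!/6! = 12/720
(j±m)!: 0!*2!*1!*2!*1!*4! = 96
prefactor² = (2J+1)*Δ*N² = 48/5
  k=0: +1/(0!*0!*2!*1!*0!*2!) = 1/4
Σ = 1/4  ⇒  CG² = 48/5*1/4² = 3/5
CG = +√(3/5) = +0.774597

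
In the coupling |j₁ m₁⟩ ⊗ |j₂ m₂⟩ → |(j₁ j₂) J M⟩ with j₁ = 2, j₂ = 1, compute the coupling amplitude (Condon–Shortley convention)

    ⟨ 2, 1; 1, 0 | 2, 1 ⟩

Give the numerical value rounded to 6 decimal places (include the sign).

+√(1/6) ≈ +0.408248

√[5·1!3!1!/6! · 3!1!1!1!3!1!] = √(3/2)
  +(−1)^0/∏(0,1,1,1,2,0)! = 1/2  (running 1/2)
  +(−1)^1/∏(1,0,0,0,3,1)! = -1/6  (running 1/3)
⟨..|..⟩ = √(3/2)·(1/3) = +0.408248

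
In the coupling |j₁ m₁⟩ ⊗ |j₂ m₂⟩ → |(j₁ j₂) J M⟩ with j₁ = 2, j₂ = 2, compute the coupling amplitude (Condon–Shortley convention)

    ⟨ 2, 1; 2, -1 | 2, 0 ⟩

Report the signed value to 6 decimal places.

+√(1/14) ≈ +0.267261

j₁+j₂−J=2  J+j₁−j₂=2  J−j₁+j₂=2  j₁+j₂+J+1=7
(j₁±m₁, j₂±m₂, J±M) = (3,1,1,3,2,2)
P² = 8/7
sum k=0..1:
  [0] +1/2 = 1/2
  [1] −1/4 = -1/4
S = 1/4
C² = P²·S² = 1/14 ; C = +0.267261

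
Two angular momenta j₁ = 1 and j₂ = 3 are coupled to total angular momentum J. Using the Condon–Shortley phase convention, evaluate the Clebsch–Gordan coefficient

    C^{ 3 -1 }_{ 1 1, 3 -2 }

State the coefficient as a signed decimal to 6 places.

+0.645497  (= +√(5/12))

√[7·1!1!5!/8! · 2!0!1!5!2!4!] = √(240)
  +(−1)^0/∏(0,1,0,1,1,4)! = 1/24  (running 1/24)
⟨..|..⟩ = √(240)·(1/24) = +0.645497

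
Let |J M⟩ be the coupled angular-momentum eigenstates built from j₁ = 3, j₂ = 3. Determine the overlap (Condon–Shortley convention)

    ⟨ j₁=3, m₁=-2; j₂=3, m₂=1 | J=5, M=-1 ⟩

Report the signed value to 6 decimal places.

-0.566947  (= −√(9/28))

j₁+j₂−J=1  J+j₁−j₂=5  J−j₁+j₂=5  j₁+j₂+J+1=12
(j₁±m₁, j₂±m₂, J±M) = (1,5,4,2,4,6)
P² = 230400/7
sum k=0..1:
  [0] +1/2880 = 1/2880
  [1] −1/288 = -1/288
S = -1/320
C² = P²·S² = 9/28 ; C = -0.566947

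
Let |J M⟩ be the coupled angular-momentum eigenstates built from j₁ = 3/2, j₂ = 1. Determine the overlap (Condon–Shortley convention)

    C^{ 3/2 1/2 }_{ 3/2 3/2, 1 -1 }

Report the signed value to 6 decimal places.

triangle: 1!·2!·1!/5! = 2/120
(j±m)!: 3!·0!·0!·2!·2!·1! = 24
prefactor² = (2J+1)·Δ·N² = 8/5
  k=0: +1/(0!·1!·0!·0!·2!·1!) = 1/2
Σ = 1/2  ⇒  CG² = 8/5·1/2² = 2/5
CG = +√(2/5) = +0.632456

+0.632456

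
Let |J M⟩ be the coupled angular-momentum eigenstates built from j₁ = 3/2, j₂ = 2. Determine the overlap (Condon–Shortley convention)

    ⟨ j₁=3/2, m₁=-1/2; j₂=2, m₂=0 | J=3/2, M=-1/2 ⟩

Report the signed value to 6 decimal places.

-0.447214  (= −√(1/5))

triangle: 2!*1!*2!/6! = 4/720
(j±m)!: 1!*2!*2!*2!*1!*2! = 16
prefactor² = (2J+1)*Δ*N² = 16/45
  k=1: −1/(1!*1!*1!*1!*0!*1!) = -1
  k=2: +1/(2!*0!*0!*0!*1!*2!) = 1/4
Σ = -3/4  ⇒  CG² = 16/45*(-3/4)² = 1/5
CG = −√(1/5) = -0.447214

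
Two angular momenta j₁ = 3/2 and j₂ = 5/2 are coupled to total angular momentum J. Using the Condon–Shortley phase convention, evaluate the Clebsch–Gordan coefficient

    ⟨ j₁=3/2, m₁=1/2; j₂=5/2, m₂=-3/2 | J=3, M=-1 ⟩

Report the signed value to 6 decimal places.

triangle: 1!*2!*4!/8! = 48/40320
(j±m)!: 2!*1!*1!*4!*2!*4! = 2304
prefactor² = (2J+1)*Δ*N² = 96/5
  k=0: +1/(0!*1!*1!*1!*1!*3!) = 1/6
  k=1: −1/(1!*0!*0!*0!*2!*4!) = -1/48
Σ = 7/48  ⇒  CG² = 96/5*7/48² = 49/120
CG = +√(49/120) = +0.639010

+√(49/120) ≈ +0.639010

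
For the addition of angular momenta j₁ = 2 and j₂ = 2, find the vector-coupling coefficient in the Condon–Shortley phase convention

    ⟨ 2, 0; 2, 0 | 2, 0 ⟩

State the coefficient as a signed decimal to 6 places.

triangle: 2!*2!*2!/7! = 8/5040
(j±m)!: 2!*2!*2!*2!*2!*2! = 64
prefactor² = (2J+1)*Δ*N² = 32/63
  k=0: +1/(0!*2!*2!*2!*0!*0!) = 1/8
  k=1: −1/(1!*1!*1!*1!*1!*1!) = -1
  k=2: +1/(2!*0!*0!*0!*2!*2!) = 1/8
Σ = -3/4  ⇒  CG² = 32/63*(-3/4)² = 2/7
CG = −√(2/7) = -0.534522

−√(2/7) ≈ -0.534522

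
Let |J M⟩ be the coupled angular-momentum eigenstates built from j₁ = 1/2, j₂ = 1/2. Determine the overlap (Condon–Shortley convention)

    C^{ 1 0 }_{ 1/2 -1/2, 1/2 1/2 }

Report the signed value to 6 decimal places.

√[3·0!1!1!/3! · 0!1!1!0!1!1!] = √(1/2)
  +(−1)^0/∏(0,0,1,1,0,0)! = 1  (running 1)
⟨..|..⟩ = √(1/2)·(1) = +0.707107

+0.707107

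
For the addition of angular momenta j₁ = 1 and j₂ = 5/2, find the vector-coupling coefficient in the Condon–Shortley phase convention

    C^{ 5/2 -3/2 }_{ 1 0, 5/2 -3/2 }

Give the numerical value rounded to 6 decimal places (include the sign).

j₁+j₂−J=1  J+j₁−j₂=1  J−j₁+j₂=4  j₁+j₂+J+1=7
(j₁±m₁, j₂±m₂, J±M) = (1,1,1,4,1,4)
P² = 576/35
sum k=0..1:
  [0] +1/6 = 1/6
  [1] −1/24 = -1/24
S = 1/8
C² = P²·S² = 9/35 ; C = +0.507093

+√(9/35) ≈ +0.507093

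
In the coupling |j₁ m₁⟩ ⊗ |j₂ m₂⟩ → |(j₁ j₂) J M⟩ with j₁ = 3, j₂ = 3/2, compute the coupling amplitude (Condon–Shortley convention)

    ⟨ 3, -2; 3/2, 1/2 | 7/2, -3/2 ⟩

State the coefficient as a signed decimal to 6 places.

triangle: 1!*5!*2!/9! = 240/362880
(j±m)!: 1!*5!*2!*1!*2!*5! = 57600
prefactor² = (2J+1)*Δ*N² = 6400/21
  k=0: +1/(0!*1!*5!*2!*0!*0!) = 1/240
  k=1: −1/(1!*0!*4!*1!*1!*1!) = -1/24
Σ = -3/80  ⇒  CG² = 6400/21*(-3/80)² = 3/7
CG = −√(3/7) = -0.654654

−√(3/7) = -0.654654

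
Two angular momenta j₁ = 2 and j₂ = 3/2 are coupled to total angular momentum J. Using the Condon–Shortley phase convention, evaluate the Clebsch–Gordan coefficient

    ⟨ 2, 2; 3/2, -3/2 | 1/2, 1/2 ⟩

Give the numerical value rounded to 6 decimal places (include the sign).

j₁+j₂−J=3  J+j₁−j₂=1  J−j₁+j₂=0  j₁+j₂+J+1=5
(j₁±m₁, j₂±m₂, J±M) = (4,0,0,3,1,0)
P² = 72/5
sum k=0..0:
  [0] +1/6 = 1/6
S = 1/6
C² = P²·S² = 2/5 ; C = +0.632456

+√(2/5) ≈ +0.632456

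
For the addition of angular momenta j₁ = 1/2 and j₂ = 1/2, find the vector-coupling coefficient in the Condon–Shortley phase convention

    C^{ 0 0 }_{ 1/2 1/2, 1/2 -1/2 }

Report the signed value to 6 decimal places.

√[1·1!0!0!/2! · 1!0!0!1!0!0!] = √(1/2)
  +(−1)^0/∏(0,1,0,0,0,0)! = 1  (running 1)
⟨..|..⟩ = √(1/2)·(1) = +0.707107

+0.707107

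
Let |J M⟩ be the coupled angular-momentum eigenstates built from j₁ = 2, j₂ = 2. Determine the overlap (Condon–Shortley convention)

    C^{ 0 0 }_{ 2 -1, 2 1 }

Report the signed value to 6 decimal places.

√[1·4!0!0!/5! · 1!3!3!1!0!0!] = √(36/5)
  +(−1)^3/∏(3,1,0,0,0,0)! = -1/6  (running -1/6)
⟨..|..⟩ = √(36/5)·(-1/6) = -0.447214

−√(1/5) ≈ -0.447214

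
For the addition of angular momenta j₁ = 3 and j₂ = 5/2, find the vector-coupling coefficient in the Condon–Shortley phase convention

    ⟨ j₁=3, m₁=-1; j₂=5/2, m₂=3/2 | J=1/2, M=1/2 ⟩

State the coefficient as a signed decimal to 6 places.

+0.308607

j₁+j₂−J=5  J+j₁−j₂=1  J−j₁+j₂=0  j₁+j₂+J+1=7
(j₁±m₁, j₂±m₂, J±M) = (2,4,4,1,1,0)
P² = 384/7
sum k=4..4:
  [4] +1/24 = 1/24
S = 1/24
C² = P²·S² = 2/21 ; C = +0.308607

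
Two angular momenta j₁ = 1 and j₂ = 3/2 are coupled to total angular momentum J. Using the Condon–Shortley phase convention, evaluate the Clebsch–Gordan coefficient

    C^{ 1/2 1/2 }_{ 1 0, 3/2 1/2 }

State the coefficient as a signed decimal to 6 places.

-0.577350

j₁+j₂−J=2  J+j₁−j₂=0  J−j₁+j₂=1  j₁+j₂+J+1=4
(j₁±m₁, j₂±m₂, J±M) = (1,1,2,1,1,0)
P² = 1/3
sum k=1..1:
  [1] −1/1 = -1
S = -1
C² = P²·S² = 1/3 ; C = -0.577350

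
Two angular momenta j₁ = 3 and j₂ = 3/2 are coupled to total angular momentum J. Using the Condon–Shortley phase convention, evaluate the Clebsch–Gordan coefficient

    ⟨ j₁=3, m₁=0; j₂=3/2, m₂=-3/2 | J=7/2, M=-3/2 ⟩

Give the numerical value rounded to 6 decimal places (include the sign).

+√(10/21) ≈ +0.690066

j₁+j₂−J=1  J+j₁−j₂=5  J−j₁+j₂=2  j₁+j₂+J+1=9
(j₁±m₁, j₂±m₂, J±M) = (3,3,0,3,2,5)
P² = 1920/7
sum k=0..0:
  [0] +1/24 = 1/24
S = 1/24
C² = P²·S² = 10/21 ; C = +0.690066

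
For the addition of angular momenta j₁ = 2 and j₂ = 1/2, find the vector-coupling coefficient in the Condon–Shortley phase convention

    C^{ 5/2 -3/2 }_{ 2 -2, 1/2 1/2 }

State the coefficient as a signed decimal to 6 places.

+0.447214

triangle: 0!*4!*1!/6! = 24/720
(j±m)!: 0!*4!*1!*0!*1!*4! = 576
prefactor² = (2J+1)*Δ*N² = 576/5
  k=0: +1/(0!*0!*4!*1!*0!*0!) = 1/24
Σ = 1/24  ⇒  CG² = 576/5*1/24² = 1/5
CG = +√(1/5) = +0.447214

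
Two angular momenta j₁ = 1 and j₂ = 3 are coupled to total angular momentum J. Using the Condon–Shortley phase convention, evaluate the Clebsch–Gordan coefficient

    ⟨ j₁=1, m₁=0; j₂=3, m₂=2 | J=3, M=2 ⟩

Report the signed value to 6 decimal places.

√[7·1!1!5!/8! · 1!1!5!1!5!1!] = √(300)
  +(−1)^0/∏(0,1,1,5,0,0)! = 1/120  (running 1/120)
  +(−1)^1/∏(1,0,0,4,1,1)! = -1/24  (running -1/30)
⟨..|..⟩ = √(300)·(-1/30) = -0.577350

-0.577350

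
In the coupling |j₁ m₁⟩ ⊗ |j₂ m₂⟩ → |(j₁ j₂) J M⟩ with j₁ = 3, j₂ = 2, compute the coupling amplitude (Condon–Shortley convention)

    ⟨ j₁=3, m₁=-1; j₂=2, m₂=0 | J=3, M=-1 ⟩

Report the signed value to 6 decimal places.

j₁+j₂−J=2  J+j₁−j₂=4  J−j₁+j₂=2  j₁+j₂+J+1=9
(j₁±m₁, j₂±m₂, J±M) = (2,4,2,2,2,4)
P² = 256/15
sum k=0..2:
  [0] +1/96 = 1/96
  [1] −1/6 = -1/6
  [2] +1/16 = 1/16
S = -3/32
C² = P²·S² = 3/20 ; C = -0.387298

−√(3/20) = -0.387298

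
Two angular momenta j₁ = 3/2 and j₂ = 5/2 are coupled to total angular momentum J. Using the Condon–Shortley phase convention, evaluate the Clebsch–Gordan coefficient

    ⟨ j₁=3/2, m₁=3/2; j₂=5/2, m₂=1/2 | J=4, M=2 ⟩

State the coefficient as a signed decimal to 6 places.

+√(5/14) = +0.597614

√[9·0!3!5!/9! · 3!0!3!2!6!2!] = √(12960/7)
  +(−1)^0/∏(0,0,0,3,3,2)! = 1/72  (running 1/72)
⟨..|..⟩ = √(12960/7)·(1/72) = +0.597614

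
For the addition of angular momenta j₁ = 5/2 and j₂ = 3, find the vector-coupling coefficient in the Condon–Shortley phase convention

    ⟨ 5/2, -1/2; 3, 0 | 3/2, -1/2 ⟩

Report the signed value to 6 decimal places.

j₁+j₂−J=4  J+j₁−j₂=1  J−j₁+j₂=2  j₁+j₂+J+1=8
(j₁±m₁, j₂±m₂, J±M) = (2,3,3,3,1,2)
P² = 144/35
sum k=2..3:
  [2] +1/4 = 1/4
  [3] −1/12 = -1/12
S = 1/6
C² = P²·S² = 4/35 ; C = +0.338062

+√(4/35) = +0.338062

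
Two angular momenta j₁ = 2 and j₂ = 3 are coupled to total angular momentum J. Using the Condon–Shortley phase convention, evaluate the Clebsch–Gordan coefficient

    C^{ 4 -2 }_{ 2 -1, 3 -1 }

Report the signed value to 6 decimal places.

−√(1/28) ≈ -0.188982

triangle: 1!·3!·5!/10! = 720/3628800
(j±m)!: 1!·3!·2!·4!·2!·6! = 414720
prefactor² = (2J+1)·Δ·N² = 5184/7
  k=0: +1/(0!·1!·3!·2!·0!·3!) = 1/72
  k=1: −1/(1!·0!·2!·1!·1!·4!) = -1/48
Σ = -1/144  ⇒  CG² = 5184/7·(-1/144)² = 1/28
CG = −√(1/28) = -0.188982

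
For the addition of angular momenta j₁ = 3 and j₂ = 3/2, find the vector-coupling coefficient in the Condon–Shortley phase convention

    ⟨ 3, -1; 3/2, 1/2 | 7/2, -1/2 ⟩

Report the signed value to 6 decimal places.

j₁+j₂−J=1  J+j₁−j₂=5  J−j₁+j₂=2  j₁+j₂+J+1=9
(j₁±m₁, j₂±m₂, J±M) = (2,4,2,1,3,4)
P² = 512/7
sum k=0..1:
  [0] +1/48 = 1/48
  [1] −1/12 = -1/12
S = -1/16
C² = P²·S² = 2/7 ; C = -0.534522

-0.534522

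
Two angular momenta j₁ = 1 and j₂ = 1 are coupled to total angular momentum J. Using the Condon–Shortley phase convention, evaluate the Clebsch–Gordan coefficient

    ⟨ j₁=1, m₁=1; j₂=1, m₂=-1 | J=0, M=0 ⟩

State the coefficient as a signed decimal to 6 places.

+√(1/3) ≈ +0.577350

√[1·2!0!0!/3! · 2!0!0!2!0!0!] = √(4/3)
  +(−1)^0/∏(0,2,0,0,0,0)! = 1/2  (running 1/2)
⟨..|..⟩ = √(4/3)·(1/2) = +0.577350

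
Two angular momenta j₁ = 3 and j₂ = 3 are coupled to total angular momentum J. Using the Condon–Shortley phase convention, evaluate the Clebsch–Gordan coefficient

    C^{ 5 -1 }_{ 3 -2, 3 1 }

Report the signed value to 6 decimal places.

−√(9/28) = -0.566947

triangle: 1!·5!·5!/12! = 14400/479001600
(j±m)!: 1!·5!·4!·2!·4!·6! = 99532800
prefactor² = (2J+1)·Δ·N² = 230400/7
  k=0: +1/(0!·1!·5!·4!·0!·1!) = 1/2880
  k=1: −1/(1!·0!·4!·3!·1!·2!) = -1/288
Σ = -1/320  ⇒  CG² = 230400/7·(-1/320)² = 9/28
CG = −√(9/28) = -0.566947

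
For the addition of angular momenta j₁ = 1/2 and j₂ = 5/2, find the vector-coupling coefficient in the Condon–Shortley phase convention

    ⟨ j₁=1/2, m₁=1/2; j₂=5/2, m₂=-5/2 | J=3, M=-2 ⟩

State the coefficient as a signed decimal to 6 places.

+0.408248  (= +√(1/6))

j₁+j₂−J=0  J+j₁−j₂=1  J−j₁+j₂=5  j₁+j₂+J+1=7
(j₁±m₁, j₂±m₂, J±M) = (1,0,0,5,1,5)
P² = 2400
sum k=0..0:
  [0] +1/120 = 1/120
S = 1/120
C² = P²·S² = 1/6 ; C = +0.408248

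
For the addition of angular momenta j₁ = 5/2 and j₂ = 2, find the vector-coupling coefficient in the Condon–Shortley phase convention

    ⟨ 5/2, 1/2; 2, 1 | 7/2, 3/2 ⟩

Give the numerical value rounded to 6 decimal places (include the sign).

-0.308607

√[8·1!4!3!/9! · 3!2!3!1!5!2!] = √(384/7)
  +(−1)^0/∏(0,1,2,3,2,0)! = 1/24  (running 1/24)
  +(−1)^1/∏(1,0,1,2,3,1)! = -1/12  (running -1/24)
⟨..|..⟩ = √(384/7)·(-1/24) = -0.308607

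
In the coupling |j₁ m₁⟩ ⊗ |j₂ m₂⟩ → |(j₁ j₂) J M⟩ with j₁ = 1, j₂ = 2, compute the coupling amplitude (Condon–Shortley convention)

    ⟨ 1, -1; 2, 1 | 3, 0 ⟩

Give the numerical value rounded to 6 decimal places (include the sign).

+√(1/5) ≈ +0.447214

triangle: 0!*2!*4!/7! = 48/5040
(j±m)!: 0!*2!*3!*1!*3!*3! = 432
prefactor² = (2J+1)*Δ*N² = 144/5
  k=0: +1/(0!*0!*2!*3!*0!*1!) = 1/12
Σ = 1/12  ⇒  CG² = 144/5*1/12² = 1/5
CG = +√(1/5) = +0.447214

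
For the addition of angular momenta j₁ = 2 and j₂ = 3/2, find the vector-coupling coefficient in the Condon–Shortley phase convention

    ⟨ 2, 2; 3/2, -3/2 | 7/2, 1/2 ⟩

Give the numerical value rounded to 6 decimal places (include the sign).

+0.169031  (= +√(1/35))

j₁+j₂−J=0  J+j₁−j₂=4  J−j₁+j₂=3  j₁+j₂+J+1=8
(j₁±m₁, j₂±m₂, J±M) = (4,0,0,3,4,3)
P² = 20736/35
sum k=0..0:
  [0] +1/144 = 1/144
S = 1/144
C² = P²·S² = 1/35 ; C = +0.169031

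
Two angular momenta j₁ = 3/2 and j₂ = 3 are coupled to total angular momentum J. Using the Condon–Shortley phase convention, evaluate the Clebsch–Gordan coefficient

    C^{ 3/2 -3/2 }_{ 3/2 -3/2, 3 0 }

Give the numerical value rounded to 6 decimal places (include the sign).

triangle: 3!·0!·3!/7! = 36/5040
(j±m)!: 0!·3!·3!·3!·0!·3! = 1296
prefactor² = (2J+1)·Δ·N² = 1296/35
  k=3: −1/(3!·0!·0!·0!·0!·3!) = -1/36
Σ = -1/36  ⇒  CG² = 1296/35·(-1/36)² = 1/35
CG = −√(1/35) = -0.169031

−√(1/35) ≈ -0.169031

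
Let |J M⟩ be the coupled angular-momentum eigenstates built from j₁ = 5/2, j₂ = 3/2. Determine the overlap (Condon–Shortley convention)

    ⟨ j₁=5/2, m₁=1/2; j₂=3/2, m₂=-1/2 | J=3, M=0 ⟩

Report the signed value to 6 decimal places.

+√(1/5) = +0.447214

j₁+j₂−J=1  J+j₁−j₂=4  J−j₁+j₂=2  j₁+j₂+J+1=8
(j₁±m₁, j₂±m₂, J±M) = (3,2,1,2,3,3)
P² = 36/5
sum k=0..1:
  [0] +1/4 = 1/4
  [1] −1/12 = -1/12
S = 1/6
C² = P²·S² = 1/5 ; C = +0.447214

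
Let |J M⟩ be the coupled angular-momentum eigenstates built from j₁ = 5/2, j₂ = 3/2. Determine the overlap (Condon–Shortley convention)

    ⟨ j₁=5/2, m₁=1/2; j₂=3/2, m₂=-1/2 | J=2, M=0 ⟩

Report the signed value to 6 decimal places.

−√(1/14) = -0.267261

√[5·2!3!1!/7! · 3!2!1!2!2!2!] = √(8/7)
  +(−1)^0/∏(0,2,2,1,1,0)! = 1/4  (running 1/4)
  +(−1)^1/∏(1,1,1,0,2,1)! = -1/2  (running -1/4)
⟨..|..⟩ = √(8/7)·(-1/4) = -0.267261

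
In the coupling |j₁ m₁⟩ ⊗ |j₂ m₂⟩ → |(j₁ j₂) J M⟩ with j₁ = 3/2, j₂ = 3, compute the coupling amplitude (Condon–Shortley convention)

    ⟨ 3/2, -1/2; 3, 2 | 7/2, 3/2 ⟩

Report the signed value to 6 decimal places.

√[8·1!2!5!/9! · 1!2!5!1!5!2!] = √(6400/21)
  +(−1)^0/∏(0,1,2,5,0,0)! = 1/240  (running 1/240)
  +(−1)^1/∏(1,0,1,4,1,1)! = -1/24  (running -3/80)
⟨..|..⟩ = √(6400/21)·(-3/80) = -0.654654

-0.654654  (= −√(3/7))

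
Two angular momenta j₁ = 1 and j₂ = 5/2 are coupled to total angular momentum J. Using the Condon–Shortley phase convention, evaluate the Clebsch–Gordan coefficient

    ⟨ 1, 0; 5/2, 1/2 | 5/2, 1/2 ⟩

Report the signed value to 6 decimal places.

-0.169031

triangle: 1!×1!×4!/7! = 24/5040
(j±m)!: 1!×1!×3!×2!×3!×2! = 144
prefactor² = (2J+1)×Δ×N² = 144/35
  k=0: +1/(0!×1!×1!×3!×0!×1!) = 1/6
  k=1: −1/(1!×0!×0!×2!×1!×2!) = -1/4
Σ = -1/12  ⇒  CG² = 144/35×(-1/12)² = 1/35
CG = −√(1/35) = -0.169031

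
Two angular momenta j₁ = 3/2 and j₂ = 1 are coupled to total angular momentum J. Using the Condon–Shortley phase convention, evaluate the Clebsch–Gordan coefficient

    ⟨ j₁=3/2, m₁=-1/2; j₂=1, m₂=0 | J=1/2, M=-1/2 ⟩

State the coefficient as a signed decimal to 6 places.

-0.577350  (= −√(1/3))

triangle: 2!*1!*0!/4! = 2/24
(j±m)!: 1!*2!*1!*1!*0!*1! = 2
prefactor² = (2J+1)*Δ*N² = 1/3
  k=1: −1/(1!*1!*1!*0!*0!*0!) = -1
Σ = -1  ⇒  CG² = 1/3*(-1)² = 1/3
CG = −√(1/3) = -0.577350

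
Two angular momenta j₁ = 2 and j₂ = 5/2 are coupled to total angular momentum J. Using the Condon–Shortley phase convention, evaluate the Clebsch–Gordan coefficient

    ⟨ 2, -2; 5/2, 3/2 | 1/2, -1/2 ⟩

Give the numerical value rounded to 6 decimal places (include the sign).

j₁+j₂−J=4  J+j₁−j₂=0  J−j₁+j₂=1  j₁+j₂+J+1=6
(j₁±m₁, j₂±m₂, J±M) = (0,4,4,1,0,1)
P² = 192/5
sum k=4..4:
  [4] +1/24 = 1/24
S = 1/24
C² = P²·S² = 1/15 ; C = +0.258199

+0.258199  (= +√(1/15))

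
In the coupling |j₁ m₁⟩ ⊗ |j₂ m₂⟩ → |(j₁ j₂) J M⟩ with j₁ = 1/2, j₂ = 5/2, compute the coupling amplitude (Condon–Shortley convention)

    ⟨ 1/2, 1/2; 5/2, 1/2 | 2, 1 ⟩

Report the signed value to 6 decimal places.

+√(1/3) = +0.577350

√[5·1!0!4!/6! · 1!0!3!2!3!1!] = √(12)
  +(−1)^0/∏(0,1,0,3,0,1)! = 1/6  (running 1/6)
⟨..|..⟩ = √(12)·(1/6) = +0.577350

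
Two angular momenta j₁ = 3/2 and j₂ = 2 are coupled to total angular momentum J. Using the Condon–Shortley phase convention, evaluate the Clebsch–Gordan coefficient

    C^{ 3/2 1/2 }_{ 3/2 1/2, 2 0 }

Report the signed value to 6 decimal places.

-0.447214  (= −√(1/5))

√[4·2!1!2!/6! · 2!1!2!2!2!1!] = √(16/45)
  +(−1)^0/∏(0,2,1,2,0,0)! = 1/4  (running 1/4)
  +(−1)^1/∏(1,1,0,1,1,1)! = -1  (running -3/4)
⟨..|..⟩ = √(16/45)·(-3/4) = -0.447214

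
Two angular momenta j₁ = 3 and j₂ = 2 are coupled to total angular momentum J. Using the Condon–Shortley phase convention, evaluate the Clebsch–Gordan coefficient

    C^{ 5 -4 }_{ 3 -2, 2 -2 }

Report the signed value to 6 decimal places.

triangle: 0!×6!×4!/11! = 17280/39916800
(j±m)!: 1!×5!×0!×4!×1!×9! = 1045094400
prefactor² = (2J+1)×Δ×N² = 4976640
  k=0: +1/(0!×0!×5!×0!×1!×4!) = 1/2880
Σ = 1/2880  ⇒  CG² = 4976640×1/2880² = 3/5
CG = +√(3/5) = +0.774597

+0.774597  (= +√(3/5))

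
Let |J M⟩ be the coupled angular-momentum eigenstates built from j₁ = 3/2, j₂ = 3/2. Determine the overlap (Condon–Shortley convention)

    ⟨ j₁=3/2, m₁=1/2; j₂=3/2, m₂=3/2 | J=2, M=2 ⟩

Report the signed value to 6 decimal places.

−√(1/2) ≈ -0.707107

triangle: 1!·2!·2!/6! = 4/720
(j±m)!: 2!·1!·3!·0!·4!·0! = 288
prefactor² = (2J+1)·Δ·N² = 8
  k=1: −1/(1!·0!·0!·2!·2!·0!) = -1/4
Σ = -1/4  ⇒  CG² = 8·(-1/4)² = 1/2
CG = −√(1/2) = -0.707107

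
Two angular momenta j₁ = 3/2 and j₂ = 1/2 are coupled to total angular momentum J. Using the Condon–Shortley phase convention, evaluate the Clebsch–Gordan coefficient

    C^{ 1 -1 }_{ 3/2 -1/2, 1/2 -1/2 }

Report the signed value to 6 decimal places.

√[3·1!2!0!/4! · 1!2!0!1!0!2!] = √(1)
  +(−1)^0/∏(0,1,2,0,0,0)! = 1/2  (running 1/2)
⟨..|..⟩ = √(1)·(1/2) = +0.500000

+0.500000  (= +√(1/4))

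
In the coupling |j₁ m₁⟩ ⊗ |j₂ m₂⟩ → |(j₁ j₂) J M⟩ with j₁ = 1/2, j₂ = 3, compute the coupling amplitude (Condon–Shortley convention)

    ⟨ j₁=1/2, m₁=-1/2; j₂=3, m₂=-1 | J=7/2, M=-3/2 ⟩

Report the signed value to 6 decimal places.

j₁+j₂−J=0  J+j₁−j₂=1  J−j₁+j₂=6  j₁+j₂+J+1=8
(j₁±m₁, j₂±m₂, J±M) = (0,1,2,4,2,5)
P² = 11520/7
sum k=0..0:
  [0] +1/48 = 1/48
S = 1/48
C² = P²·S² = 5/7 ; C = +0.845154

+√(5/7) ≈ +0.845154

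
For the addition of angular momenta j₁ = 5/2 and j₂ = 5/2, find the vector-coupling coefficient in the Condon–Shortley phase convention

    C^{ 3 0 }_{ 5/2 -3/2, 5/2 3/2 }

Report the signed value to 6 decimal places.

triangle: 2!·3!·3!/9! = 72/362880
(j±m)!: 1!·4!·4!·1!·3!·3! = 20736
prefactor² = (2J+1)·Δ·N² = 144/5
  k=1: −1/(1!·1!·3!·3!·0!·0!) = -1/36
  k=2: +1/(2!·0!·2!·2!·1!·1!) = 1/8
Σ = 7/72  ⇒  CG² = 144/5·7/72² = 49/180
CG = +√(49/180) = +0.521749

+√(49/180) ≈ +0.521749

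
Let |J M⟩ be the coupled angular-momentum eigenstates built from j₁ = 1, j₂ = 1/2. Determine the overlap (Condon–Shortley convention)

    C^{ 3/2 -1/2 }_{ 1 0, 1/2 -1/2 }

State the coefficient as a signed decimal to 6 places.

+√(2/3) = +0.816497

triangle: 0!*2!*1!/4! = 2/24
(j±m)!: 1!*1!*0!*1!*1!*2! = 2
prefactor² = (2J+1)*Δ*N² = 2/3
  k=0: +1/(0!*0!*1!*0!*1!*1!) = 1
Σ = 1  ⇒  CG² = 2/3*1² = 2/3
CG = +√(2/3) = +0.816497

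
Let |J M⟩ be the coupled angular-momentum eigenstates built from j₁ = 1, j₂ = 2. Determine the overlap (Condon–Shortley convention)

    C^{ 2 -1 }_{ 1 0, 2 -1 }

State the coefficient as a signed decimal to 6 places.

+0.408248

triangle: 1!×1!×3!/6! = 6/720
(j±m)!: 1!×1!×1!×3!×1!×3! = 36
prefactor² = (2J+1)×Δ×N² = 3/2
  k=0: +1/(0!×1!×1!×1!×0!×2!) = 1/2
  k=1: −1/(1!×0!×0!×0!×1!×3!) = -1/6
Σ = 1/3  ⇒  CG² = 3/2×1/3² = 1/6
CG = +√(1/6) = +0.408248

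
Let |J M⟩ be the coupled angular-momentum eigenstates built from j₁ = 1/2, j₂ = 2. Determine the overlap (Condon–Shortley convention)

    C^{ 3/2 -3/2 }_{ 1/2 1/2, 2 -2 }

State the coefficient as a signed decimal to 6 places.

triangle: 1!*0!*3!/5! = 6/120
(j±m)!: 1!*0!*0!*4!*0!*3! = 144
prefactor² = (2J+1)*Δ*N² = 144/5
  k=0: +1/(0!*1!*0!*0!*0!*3!) = 1/6
Σ = 1/6  ⇒  CG² = 144/5*1/6² = 4/5
CG = +√(4/5) = +0.894427

+0.894427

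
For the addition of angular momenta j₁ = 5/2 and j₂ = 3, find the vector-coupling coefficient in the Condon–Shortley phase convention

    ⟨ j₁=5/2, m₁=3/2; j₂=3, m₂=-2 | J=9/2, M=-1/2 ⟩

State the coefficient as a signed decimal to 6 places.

triangle: 1!×4!×5!/11! = 2880/39916800
(j±m)!: 4!×1!×1!×5!×4!×5! = 8294400
prefactor² = (2J+1)×Δ×N² = 460800/77
  k=0: +1/(0!×1!×1!×1!×3!×4!) = 1/144
  k=1: −1/(1!×0!×0!×0!×4!×5!) = -1/2880
Σ = 19/2880  ⇒  CG² = 460800/77×19/2880² = 361/1386
CG = +√(361/1386) = +0.510355

+0.510355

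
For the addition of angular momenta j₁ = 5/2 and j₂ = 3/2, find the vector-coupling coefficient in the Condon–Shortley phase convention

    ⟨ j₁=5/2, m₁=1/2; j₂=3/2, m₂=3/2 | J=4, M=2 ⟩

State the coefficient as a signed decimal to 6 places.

+√(5/14) = +0.597614

j₁+j₂−J=0  J+j₁−j₂=5  J−j₁+j₂=3  j₁+j₂+J+1=9
(j₁±m₁, j₂±m₂, J±M) = (3,2,3,0,6,2)
P² = 12960/7
sum k=0..0:
  [0] +1/72 = 1/72
S = 1/72
C² = P²·S² = 5/14 ; C = +0.597614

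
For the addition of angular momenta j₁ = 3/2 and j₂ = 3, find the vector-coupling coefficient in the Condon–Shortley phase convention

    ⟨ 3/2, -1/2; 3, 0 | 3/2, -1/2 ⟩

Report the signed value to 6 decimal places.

triangle: 3!*0!*3!/7! = 36/5040
(j±m)!: 1!*2!*3!*3!*1!*2! = 144
prefactor² = (2J+1)*Δ*N² = 144/35
  k=2: +1/(2!*1!*0!*1!*0!*2!) = 1/4
Σ = 1/4  ⇒  CG² = 144/35*1/4² = 9/35
CG = +√(9/35) = +0.507093

+√(9/35) = +0.507093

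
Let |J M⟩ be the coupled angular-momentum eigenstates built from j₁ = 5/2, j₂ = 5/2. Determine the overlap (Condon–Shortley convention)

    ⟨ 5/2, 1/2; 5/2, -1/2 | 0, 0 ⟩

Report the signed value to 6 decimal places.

+√(1/6) ≈ +0.408248

√[1·5!0!0!/6! · 3!2!2!3!0!0!] = √(24)
  +(−1)^2/∏(2,3,0,0,0,0)! = 1/12  (running 1/12)
⟨..|..⟩ = √(24)·(1/12) = +0.408248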